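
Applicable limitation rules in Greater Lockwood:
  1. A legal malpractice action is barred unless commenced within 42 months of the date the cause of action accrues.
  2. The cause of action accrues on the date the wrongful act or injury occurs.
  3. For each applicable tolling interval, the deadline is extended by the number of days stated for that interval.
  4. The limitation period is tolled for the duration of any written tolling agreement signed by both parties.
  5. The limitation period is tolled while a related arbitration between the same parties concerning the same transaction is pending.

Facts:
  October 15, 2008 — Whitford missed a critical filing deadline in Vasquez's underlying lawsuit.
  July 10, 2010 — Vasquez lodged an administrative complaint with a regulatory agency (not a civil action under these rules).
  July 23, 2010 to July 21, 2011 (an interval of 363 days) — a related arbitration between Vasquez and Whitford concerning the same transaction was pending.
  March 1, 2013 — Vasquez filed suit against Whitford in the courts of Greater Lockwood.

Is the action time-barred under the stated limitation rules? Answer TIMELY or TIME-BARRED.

The claim accrued on October 15, 2008, when the wrongful act occurred.
Adding the 42 months base period to October 15, 2008 gives a deadline of April 15, 2012, before any tolling.
The pending related arbitration from July 23, 2010 to July 21, 2011 tolled the period for 363 days, extending the deadline to April 13, 2013.
The other events in the timeline have no effect on the limitation period under the stated rules.
Vasquez filed on March 1, 2013, before the April 13, 2013 deadline, so the action is timely.

TIMELY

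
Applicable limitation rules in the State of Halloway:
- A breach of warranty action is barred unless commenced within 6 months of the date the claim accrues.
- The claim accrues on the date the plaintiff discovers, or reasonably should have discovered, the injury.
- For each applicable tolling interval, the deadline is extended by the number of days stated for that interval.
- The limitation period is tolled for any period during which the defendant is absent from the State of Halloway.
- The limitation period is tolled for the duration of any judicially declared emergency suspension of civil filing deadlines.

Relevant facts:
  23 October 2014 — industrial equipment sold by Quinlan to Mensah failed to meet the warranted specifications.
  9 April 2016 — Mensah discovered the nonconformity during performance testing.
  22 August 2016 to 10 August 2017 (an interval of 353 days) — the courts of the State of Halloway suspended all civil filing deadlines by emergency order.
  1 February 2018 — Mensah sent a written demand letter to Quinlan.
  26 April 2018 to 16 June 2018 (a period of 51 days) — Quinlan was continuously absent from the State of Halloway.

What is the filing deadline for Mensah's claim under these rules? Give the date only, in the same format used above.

27 September 2017

Accrual is tied to discovery, so the period began on 9 April 2016 rather than on 23 October 2014 when the act occurred.
The untolled deadline — 6 months after 9 April 2016 — is 9 October 2016.
Because the emergency suspension of filing deadlines ran from 22 August 2016 to 10 August 2017, the deadline is extended by 353 days to 27 September 2017.
The defendant's absence from the jurisdiction from 26 April 2018 to 16 June 2018 began after the period had already run on 27 September 2017, so it has no tolling effect.
The other events in the timeline have no effect on the limitation period under the stated rules.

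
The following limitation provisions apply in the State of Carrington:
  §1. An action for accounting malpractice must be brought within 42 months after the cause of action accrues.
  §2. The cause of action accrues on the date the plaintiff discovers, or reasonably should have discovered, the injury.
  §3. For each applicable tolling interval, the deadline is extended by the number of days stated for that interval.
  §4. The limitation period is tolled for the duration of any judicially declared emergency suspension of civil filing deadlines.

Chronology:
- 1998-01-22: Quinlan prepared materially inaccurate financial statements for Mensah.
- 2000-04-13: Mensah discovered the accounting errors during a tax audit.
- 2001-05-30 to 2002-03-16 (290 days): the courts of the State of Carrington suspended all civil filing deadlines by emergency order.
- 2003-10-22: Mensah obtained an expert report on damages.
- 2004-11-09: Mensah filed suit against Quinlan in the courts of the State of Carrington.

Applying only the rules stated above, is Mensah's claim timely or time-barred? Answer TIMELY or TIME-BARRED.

Under the discovery rule, the claim accrued on 2000-04-13, when Mensah discovered the injury — not on the 1998-01-22 date of the underlying act.
Adding the 42 months base period to 2000-04-13 gives a deadline of 2003-10-13, before any tolling.
The emergency suspension of filing deadlines from 2001-05-30 to 2002-03-16 tolled the period for 290 days, extending the deadline to 2004-07-29.
None of the other events listed affects the running of the period under the stated rules.
Mensah filed on 2004-11-09, after the 2004-07-29 deadline, so the action is time-barred.

TIME-BARRED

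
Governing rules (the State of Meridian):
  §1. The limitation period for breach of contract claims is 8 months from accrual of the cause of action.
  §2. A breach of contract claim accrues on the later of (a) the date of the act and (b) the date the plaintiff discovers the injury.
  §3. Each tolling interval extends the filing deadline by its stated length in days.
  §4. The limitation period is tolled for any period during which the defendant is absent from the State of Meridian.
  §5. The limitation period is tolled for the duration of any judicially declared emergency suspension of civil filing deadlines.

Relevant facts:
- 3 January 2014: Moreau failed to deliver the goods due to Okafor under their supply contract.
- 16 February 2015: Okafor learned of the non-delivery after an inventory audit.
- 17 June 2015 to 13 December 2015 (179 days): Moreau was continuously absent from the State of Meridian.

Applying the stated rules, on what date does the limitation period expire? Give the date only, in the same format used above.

Taking the later of the act (3 January 2014) and discovery (16 February 2015), the claim accrued on 16 February 2015.
The untolled deadline — 8 months after 16 February 2015 — is 16 October 2015.
The period was tolled for 179 days by the defendant's absence from the jurisdiction (17 June 2015 to 13 December 2015), pushing the deadline to 12 April 2016.

12 April 2016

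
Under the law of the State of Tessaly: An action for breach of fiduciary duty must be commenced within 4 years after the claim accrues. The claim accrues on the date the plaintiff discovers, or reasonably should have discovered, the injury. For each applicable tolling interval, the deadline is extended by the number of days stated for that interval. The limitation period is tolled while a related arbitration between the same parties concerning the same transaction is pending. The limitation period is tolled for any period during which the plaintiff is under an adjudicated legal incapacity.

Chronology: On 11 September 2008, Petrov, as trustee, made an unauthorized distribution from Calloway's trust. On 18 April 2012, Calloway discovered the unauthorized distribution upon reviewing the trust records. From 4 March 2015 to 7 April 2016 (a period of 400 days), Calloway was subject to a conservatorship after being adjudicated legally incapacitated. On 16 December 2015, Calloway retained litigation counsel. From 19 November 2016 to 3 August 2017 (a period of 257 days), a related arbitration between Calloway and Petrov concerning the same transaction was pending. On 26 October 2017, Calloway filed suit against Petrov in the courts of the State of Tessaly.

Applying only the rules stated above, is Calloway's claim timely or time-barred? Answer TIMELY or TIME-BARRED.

Accrual is tied to discovery, so the period began on 18 April 2012 rather than on 11 September 2008 when the act occurred.
The untolled deadline — 4 years after 18 April 2012 — is 18 April 2016.
Because the plaintiff's legal incapacity ran from 4 March 2015 to 7 April 2016, the deadline is extended by 400 days to 23 May 2017.
Because the pending related arbitration ran from 19 November 2016 to 3 August 2017, the deadline is extended by 257 days to 4 February 2018.
None of the other events listed affects the running of the period under the stated rules.
The 26 October 2017 filing precedes the 4 February 2018 deadline; the claim is timely.

TIMELY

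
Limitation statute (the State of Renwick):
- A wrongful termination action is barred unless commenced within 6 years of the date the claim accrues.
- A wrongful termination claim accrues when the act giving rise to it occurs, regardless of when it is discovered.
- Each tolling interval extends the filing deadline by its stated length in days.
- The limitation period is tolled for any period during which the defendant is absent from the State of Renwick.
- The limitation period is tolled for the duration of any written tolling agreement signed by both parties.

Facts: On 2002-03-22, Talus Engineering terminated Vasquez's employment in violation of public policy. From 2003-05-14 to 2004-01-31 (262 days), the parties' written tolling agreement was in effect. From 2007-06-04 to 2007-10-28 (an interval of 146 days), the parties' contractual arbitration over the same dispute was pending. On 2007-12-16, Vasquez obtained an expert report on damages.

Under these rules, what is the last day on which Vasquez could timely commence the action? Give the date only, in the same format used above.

The claim accrued on 2002-03-22, when the wrongful act occurred.
6 years from 2002-03-22 is 2008-03-22.
The period was tolled for 262 days by the written tolling agreement (2003-05-14 to 2004-01-31), pushing the deadline to 2008-12-09.
No stated provision tolls the period for a pending arbitration, so the interval from 2007-06-04 to 2007-10-28 has no effect on the deadline.
Nothing else in the chronology tolls or restarts the period.

2008-12-09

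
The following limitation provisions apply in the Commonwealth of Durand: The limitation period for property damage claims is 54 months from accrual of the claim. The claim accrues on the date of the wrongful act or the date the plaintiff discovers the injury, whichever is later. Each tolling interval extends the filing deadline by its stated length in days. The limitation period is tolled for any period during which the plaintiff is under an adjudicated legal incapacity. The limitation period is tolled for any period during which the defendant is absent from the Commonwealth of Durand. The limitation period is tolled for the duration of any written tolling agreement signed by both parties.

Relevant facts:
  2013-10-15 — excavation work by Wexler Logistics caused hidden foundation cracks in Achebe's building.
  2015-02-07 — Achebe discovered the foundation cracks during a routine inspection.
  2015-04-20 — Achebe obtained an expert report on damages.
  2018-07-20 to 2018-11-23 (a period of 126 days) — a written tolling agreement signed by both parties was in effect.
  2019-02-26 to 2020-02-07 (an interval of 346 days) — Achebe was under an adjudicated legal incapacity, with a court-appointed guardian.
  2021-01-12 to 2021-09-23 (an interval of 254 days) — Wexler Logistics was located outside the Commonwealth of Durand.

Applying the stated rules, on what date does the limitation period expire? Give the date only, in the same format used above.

Because discovery on 2015-02-07 post-dates the 2013-10-15 act, accrual under the later-of rule falls on 2015-02-07.
54 months from 2015-02-07 is 2019-08-07.
Because the written tolling agreement ran from 2018-07-20 to 2018-11-23, the deadline is extended by 126 days to 2019-12-11.
The period was tolled for 346 days by the plaintiff's legal incapacity (2019-02-26 to 2020-02-07), pushing the deadline to 2020-11-21.
By the time the defendant's absence from the jurisdiction began on 2021-01-12, the limitation period had already expired on 2020-11-21; that interval cannot revive it.
None of the other events listed affects the running of the period under the stated rules.

2020-11-21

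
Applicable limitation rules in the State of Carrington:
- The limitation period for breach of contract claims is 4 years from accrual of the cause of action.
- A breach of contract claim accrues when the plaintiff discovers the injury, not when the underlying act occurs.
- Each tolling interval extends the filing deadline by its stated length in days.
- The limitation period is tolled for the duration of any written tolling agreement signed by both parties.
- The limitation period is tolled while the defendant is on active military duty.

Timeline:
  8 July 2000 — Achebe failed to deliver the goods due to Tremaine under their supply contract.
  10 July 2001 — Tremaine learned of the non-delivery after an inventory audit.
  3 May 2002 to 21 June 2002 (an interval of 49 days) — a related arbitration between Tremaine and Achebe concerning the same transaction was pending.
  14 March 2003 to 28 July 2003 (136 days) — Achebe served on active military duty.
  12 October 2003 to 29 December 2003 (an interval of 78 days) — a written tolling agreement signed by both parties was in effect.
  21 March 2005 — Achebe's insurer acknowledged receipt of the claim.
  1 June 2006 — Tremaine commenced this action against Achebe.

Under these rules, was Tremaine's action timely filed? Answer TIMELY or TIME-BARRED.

TIME-BARRED

The claim did not accrue until Tremaine discovered the injury on 10 July 2001; the 8 July 2000 act date does not start the clock under the stated rule.
4 years from 10 July 2001 is 10 July 2005.
The defendant's active military service from 14 March 2003 to 28 July 2003 tolled the period for 136 days, extending the deadline to 23 November 2005.
Because the written tolling agreement ran from 12 October 2003 to 29 December 2003, the deadline is extended by 78 days to 9 February 2006.
Although a pending arbitration ran from 3 May 2002 to 21 June 2002, the stated rules do not make that a tolling event, so it is disregarded.
Nothing else in the chronology tolls or restarts the period.
Tremaine filed on 1 June 2006, after the 9 February 2006 deadline, so the action is time-barred.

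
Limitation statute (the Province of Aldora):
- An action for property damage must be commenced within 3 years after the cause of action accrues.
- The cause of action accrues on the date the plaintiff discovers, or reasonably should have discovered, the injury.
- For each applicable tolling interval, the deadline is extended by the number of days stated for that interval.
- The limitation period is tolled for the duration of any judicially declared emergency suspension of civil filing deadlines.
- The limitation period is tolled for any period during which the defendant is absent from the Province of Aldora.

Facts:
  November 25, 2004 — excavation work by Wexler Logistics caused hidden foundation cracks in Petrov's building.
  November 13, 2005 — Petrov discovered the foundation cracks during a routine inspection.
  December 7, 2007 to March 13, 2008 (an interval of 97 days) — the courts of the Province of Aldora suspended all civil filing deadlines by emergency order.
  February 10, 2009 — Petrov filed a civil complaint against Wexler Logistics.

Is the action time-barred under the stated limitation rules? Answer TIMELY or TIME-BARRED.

The claim did not accrue until Petrov discovered the injury on November 13, 2005; the November 25, 2004 act date does not start the clock under the stated rule.
3 years from November 13, 2005 is November 13, 2008.
Because the emergency suspension of filing deadlines ran from December 7, 2007 to March 13, 2008, the deadline is extended by 97 days to February 18, 2009.
Petrov filed on February 10, 2009, before the February 18, 2009 deadline, so the action is timely.

TIMELY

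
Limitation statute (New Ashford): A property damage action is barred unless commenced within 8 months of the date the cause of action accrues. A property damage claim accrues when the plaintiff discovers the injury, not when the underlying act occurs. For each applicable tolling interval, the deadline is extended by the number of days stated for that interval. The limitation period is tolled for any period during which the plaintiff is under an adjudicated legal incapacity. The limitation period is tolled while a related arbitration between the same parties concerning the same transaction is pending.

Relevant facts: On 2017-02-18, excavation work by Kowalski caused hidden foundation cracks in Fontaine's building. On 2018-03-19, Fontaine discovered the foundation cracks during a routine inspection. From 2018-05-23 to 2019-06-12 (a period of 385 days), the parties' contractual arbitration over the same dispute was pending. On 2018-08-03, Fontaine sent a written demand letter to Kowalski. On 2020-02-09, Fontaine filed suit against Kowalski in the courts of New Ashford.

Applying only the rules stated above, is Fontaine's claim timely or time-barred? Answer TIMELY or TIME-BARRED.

TIME-BARRED

Under the discovery rule, the claim accrued on 2018-03-19, when Fontaine discovered the injury — not on the 2017-02-18 date of the underlying act.
The untolled deadline — 8 months after 2018-03-19 — is 2018-11-19.
The period was tolled for 385 days by the pending related arbitration (2018-05-23 to 2019-06-12), pushing the deadline to 2019-12-09.
The other events in the timeline have no effect on the limitation period under the stated rules.
Fontaine filed on 2020-02-09, after the 2019-12-09 deadline, so the action is time-barred.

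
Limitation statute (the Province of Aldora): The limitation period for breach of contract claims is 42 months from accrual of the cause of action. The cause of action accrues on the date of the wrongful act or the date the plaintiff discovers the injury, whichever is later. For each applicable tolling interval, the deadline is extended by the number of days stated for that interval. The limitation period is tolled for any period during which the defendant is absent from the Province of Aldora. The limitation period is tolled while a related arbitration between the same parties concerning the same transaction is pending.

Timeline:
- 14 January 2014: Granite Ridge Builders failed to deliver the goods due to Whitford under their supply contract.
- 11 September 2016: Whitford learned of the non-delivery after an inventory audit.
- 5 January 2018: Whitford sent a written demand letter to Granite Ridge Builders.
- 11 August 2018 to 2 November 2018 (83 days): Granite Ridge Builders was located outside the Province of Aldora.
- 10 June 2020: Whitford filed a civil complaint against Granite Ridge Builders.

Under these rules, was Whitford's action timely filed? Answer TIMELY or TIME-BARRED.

TIME-BARRED

Taking the later of the act (14 January 2014) and discovery (11 September 2016), the claim accrued on 11 September 2016.
The untolled deadline — 42 months after 11 September 2016 — is 11 March 2020.
Because the defendant's absence from the jurisdiction ran from 11 August 2018 to 2 November 2018, the deadline is extended by 83 days to 2 June 2020.
Nothing else in the chronology tolls or restarts the period.
Whitford filed on 10 June 2020, after the 2 June 2020 deadline, so the action is time-barred.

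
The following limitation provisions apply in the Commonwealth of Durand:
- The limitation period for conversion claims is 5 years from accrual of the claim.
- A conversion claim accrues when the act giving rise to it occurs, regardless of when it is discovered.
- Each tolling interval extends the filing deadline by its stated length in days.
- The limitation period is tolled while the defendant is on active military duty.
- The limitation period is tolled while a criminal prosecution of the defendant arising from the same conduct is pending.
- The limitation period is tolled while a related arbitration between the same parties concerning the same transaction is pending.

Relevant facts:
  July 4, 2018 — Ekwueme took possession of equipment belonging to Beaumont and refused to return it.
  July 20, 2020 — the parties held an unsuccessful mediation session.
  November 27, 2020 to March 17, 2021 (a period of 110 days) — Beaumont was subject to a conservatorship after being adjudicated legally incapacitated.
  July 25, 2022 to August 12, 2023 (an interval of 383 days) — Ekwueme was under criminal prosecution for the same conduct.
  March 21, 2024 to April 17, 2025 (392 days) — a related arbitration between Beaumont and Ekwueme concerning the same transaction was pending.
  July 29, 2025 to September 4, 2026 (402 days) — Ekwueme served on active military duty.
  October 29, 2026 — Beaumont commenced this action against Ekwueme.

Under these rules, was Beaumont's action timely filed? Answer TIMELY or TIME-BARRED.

TIME-BARRED

The claim accrued on July 4, 2018, the date of the act.
5 years from July 4, 2018 is July 4, 2023.
The pending criminal prosecution from July 25, 2022 to August 12, 2023 tolled the period for 383 days, extending the deadline to July 21, 2024.
The period was tolled for 392 days by the pending related arbitration (March 21, 2024 to April 17, 2025), pushing the deadline to August 17, 2025.
The defendant's active military service from July 29, 2025 to September 4, 2026 tolled the period for 402 days, extending the deadline to September 23, 2026.
The plaintiff's legal incapacity from November 27, 2020 to March 17, 2021 does not toll the period, because no stated rule makes the plaintiff's incapacity a tolling event.
None of the other events listed affects the running of the period under the stated rules.
The October 29, 2026 filing falls after the September 23, 2026 deadline; the claim is time-barred.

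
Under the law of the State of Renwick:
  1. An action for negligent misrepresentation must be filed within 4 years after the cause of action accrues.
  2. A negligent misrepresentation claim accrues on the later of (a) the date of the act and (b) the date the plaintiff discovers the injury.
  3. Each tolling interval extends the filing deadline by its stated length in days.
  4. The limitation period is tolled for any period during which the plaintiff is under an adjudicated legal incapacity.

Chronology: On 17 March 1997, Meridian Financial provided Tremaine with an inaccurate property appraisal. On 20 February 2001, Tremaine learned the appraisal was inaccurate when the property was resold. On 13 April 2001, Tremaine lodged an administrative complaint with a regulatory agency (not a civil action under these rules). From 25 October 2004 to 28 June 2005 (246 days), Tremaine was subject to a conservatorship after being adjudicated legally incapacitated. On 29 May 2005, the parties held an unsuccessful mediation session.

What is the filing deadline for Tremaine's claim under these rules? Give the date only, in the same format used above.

Taking the later of the act (17 March 1997) and discovery (20 February 2001), the claim accrued on 20 February 2001.
The untolled deadline — 4 years after 20 February 2001 — is 20 February 2005.
Because the plaintiff's legal incapacity ran from 25 October 2004 to 28 June 2005, the deadline is extended by 246 days to 24 October 2005.
The other events in the timeline have no effect on the limitation period under the stated rules.

24 October 2005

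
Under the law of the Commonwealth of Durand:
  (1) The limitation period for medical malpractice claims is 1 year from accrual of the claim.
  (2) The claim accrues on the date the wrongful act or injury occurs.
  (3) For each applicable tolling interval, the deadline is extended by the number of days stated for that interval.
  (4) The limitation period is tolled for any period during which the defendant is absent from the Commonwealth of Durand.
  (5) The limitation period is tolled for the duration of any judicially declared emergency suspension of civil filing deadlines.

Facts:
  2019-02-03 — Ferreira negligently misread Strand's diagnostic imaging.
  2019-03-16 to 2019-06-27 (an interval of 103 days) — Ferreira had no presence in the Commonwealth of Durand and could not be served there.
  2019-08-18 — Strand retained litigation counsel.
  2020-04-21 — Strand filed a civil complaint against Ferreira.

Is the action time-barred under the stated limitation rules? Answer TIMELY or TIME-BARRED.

TIMELY

The claim accrued on 2019-02-03, when the wrongful act occurred.
The untolled deadline — 1 year after 2019-02-03 — is 2020-02-03.
Because the defendant's absence from the jurisdiction ran from 2019-03-16 to 2019-06-27, the deadline is extended by 103 days to 2020-05-16.
Nothing else in the chronology tolls or restarts the period.
Filing on 2020-04-21 beat the 2020-05-16 deadline — the action is timely.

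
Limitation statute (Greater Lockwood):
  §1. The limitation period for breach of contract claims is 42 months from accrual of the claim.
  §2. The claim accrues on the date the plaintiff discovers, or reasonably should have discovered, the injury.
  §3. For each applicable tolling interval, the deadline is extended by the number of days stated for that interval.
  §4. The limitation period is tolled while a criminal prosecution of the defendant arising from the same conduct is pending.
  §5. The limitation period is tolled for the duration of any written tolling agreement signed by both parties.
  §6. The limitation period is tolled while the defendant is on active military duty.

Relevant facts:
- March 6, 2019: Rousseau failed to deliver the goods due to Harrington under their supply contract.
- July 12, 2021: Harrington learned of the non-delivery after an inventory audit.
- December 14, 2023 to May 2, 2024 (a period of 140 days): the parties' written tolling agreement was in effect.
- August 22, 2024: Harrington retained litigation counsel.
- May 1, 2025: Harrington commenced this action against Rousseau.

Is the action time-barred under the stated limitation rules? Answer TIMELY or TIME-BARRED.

TIMELY

Under the discovery rule, the claim accrued on July 12, 2021, when Harrington discovered the injury — not on the March 6, 2019 date of the underlying act.
42 months from July 12, 2021 is January 12, 2025.
Because the written tolling agreement ran from December 14, 2023 to May 2, 2024, the deadline is extended by 140 days to June 1, 2025.
Nothing else in the chronology tolls or restarts the period.
Filing on May 1, 2025 beat the June 1, 2025 deadline — the action is timely.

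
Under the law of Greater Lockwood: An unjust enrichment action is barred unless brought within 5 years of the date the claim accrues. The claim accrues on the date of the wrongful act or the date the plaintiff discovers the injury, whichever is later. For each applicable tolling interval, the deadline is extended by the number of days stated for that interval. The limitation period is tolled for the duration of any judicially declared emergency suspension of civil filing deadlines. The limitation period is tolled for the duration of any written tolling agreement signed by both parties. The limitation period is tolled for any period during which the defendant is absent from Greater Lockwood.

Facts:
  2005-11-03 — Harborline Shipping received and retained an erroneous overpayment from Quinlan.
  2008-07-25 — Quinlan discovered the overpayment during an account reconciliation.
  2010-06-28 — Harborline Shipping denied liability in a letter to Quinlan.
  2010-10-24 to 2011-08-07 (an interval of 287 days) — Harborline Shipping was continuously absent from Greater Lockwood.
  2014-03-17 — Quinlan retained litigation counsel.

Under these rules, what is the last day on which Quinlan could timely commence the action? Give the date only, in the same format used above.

Taking the later of the act (2005-11-03) and discovery (2008-07-25), the claim accrued on 2008-07-25.
Adding the 5 years base period to 2008-07-25 gives a deadline of 2013-07-25, before any tolling.
Because the defendant's absence from the jurisdiction ran from 2010-10-24 to 2011-08-07, the deadline is extended by 287 days to 2014-05-08.
Nothing else in the chronology tolls or restarts the period.

2014-05-08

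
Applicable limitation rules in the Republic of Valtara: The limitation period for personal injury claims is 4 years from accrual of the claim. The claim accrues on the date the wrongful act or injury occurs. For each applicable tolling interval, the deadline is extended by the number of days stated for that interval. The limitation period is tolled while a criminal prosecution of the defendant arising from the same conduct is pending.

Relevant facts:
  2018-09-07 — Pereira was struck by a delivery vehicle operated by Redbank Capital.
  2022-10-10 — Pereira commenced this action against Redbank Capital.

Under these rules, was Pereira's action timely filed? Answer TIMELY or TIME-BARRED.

The claim accrued on 2018-09-07, when the wrongful act occurred.
4 years from 2018-09-07 is 2022-09-07.
Filing on 2022-10-10 missed the 2022-09-07 deadline — the action is time-barred.

TIME-BARRED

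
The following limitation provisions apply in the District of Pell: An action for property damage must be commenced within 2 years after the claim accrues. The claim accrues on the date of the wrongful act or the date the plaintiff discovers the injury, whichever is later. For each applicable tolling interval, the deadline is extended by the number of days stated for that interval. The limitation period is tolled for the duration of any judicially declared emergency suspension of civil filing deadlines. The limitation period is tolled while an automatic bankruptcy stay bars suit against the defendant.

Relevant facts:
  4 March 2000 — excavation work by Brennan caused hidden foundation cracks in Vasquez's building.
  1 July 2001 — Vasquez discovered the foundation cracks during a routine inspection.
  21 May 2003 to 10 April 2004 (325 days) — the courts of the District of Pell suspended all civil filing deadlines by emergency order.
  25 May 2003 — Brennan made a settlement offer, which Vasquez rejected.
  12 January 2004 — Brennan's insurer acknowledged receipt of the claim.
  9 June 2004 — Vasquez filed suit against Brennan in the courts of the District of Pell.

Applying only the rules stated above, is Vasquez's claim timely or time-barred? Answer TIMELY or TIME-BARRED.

TIME-BARRED

The claim accrued on 1 July 2001 — the later of the 4 March 2000 act and the 1 July 2001 discovery.
Adding the 2 years base period to 1 July 2001 gives a deadline of 1 July 2003, before any tolling.
Because the emergency suspension of filing deadlines ran from 21 May 2003 to 10 April 2004, the deadline is extended by 325 days to 21 May 2004.
None of the other events listed affects the running of the period under the stated rules.
Filing on 9 June 2004 missed the 21 May 2004 deadline — the action is time-barred.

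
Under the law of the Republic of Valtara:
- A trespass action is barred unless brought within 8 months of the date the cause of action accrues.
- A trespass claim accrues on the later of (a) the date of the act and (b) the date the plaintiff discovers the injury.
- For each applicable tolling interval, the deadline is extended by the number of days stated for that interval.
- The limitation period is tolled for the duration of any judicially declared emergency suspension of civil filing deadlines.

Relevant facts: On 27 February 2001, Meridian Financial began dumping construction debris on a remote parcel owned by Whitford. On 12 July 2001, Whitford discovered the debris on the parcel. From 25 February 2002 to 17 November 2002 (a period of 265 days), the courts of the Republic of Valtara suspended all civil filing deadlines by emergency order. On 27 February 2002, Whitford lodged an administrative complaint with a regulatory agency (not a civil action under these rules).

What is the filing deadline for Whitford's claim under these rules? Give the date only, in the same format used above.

The claim accrued on 12 July 2001 — the later of the 27 February 2001 act and the 12 July 2001 discovery.
Adding the 8 months base period to 12 July 2001 gives a deadline of 12 March 2002, before any tolling.
The period was tolled for 265 days by the emergency suspension of filing deadlines (25 February 2002 to 17 November 2002), pushing the deadline to 2 December 2002.
Nothing else in the chronology tolls or restarts the period.

2 December 2002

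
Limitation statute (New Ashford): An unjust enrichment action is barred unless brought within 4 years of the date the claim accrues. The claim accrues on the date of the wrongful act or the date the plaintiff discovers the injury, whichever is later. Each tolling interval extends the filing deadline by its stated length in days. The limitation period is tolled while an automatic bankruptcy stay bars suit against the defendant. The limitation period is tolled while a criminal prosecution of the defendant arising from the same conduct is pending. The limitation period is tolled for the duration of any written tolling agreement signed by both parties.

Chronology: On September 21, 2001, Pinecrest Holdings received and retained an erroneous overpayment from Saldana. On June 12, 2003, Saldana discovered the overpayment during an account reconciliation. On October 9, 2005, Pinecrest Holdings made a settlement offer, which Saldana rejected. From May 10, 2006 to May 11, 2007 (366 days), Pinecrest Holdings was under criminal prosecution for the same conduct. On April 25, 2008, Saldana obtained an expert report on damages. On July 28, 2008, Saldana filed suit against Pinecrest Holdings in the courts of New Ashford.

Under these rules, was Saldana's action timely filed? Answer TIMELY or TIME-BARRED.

Taking the later of the act (September 21, 2001) and discovery (June 12, 2003), the claim accrued on June 12, 2003.
Adding the 4 years base period to June 12, 2003 gives a deadline of June 12, 2007, before any tolling.
Because the pending criminal prosecution ran from May 10, 2006 to May 11, 2007, the deadline is extended by 366 days to June 12, 2008.
None of the other events listed affects the running of the period under the stated rules.
The July 28, 2008 filing falls after the June 12, 2008 deadline; the claim is time-barred.

TIME-BARRED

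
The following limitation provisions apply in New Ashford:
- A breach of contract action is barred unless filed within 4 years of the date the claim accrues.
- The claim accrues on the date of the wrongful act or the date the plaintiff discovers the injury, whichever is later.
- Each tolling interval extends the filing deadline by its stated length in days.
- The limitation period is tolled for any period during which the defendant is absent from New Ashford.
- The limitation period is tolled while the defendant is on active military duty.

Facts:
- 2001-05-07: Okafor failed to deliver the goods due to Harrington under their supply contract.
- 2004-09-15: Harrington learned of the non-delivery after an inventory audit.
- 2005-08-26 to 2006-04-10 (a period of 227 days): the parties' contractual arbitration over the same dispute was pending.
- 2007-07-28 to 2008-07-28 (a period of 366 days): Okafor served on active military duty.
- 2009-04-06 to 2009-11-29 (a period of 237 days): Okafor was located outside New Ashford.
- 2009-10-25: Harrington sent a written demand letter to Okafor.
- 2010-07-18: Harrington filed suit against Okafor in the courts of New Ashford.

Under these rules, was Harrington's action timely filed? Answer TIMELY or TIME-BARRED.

TIME-BARRED

Because discovery on 2004-09-15 post-dates the 2001-05-07 act, accrual under the later-of rule falls on 2004-09-15.
Adding the 4 years base period to 2004-09-15 gives a deadline of 2008-09-15, before any tolling.
The period was tolled for 366 days by the defendant's active military service (2007-07-28 to 2008-07-28), pushing the deadline to 2009-09-16.
Because the defendant's absence from the jurisdiction ran from 2009-04-06 to 2009-11-29, the deadline is extended by 237 days to 2010-05-11.
No stated provision tolls the period for a pending arbitration, so the interval from 2005-08-26 to 2006-04-10 has no effect on the deadline.
The other events in the timeline have no effect on the limitation period under the stated rules.
The 2010-07-18 filing falls after the 2010-05-11 deadline; the claim is time-barred.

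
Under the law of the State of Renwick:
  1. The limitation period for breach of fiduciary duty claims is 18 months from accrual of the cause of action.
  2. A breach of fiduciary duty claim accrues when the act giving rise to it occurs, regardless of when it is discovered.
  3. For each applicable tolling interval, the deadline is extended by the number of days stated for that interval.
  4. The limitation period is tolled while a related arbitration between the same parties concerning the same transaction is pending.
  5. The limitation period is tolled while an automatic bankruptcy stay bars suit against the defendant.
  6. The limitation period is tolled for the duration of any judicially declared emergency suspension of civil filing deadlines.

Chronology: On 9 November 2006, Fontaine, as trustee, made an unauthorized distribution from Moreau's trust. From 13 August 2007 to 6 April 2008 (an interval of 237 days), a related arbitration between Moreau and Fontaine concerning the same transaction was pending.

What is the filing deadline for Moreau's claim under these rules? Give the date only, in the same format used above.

The claim accrued on 9 November 2006, when the wrongful act occurred.
The untolled deadline — 18 months after 9 November 2006 — is 9 May 2008.
The period was tolled for 237 days by the pending related arbitration (13 August 2007 to 6 April 2008), pushing the deadline to 1 January 2009.

1 January 2009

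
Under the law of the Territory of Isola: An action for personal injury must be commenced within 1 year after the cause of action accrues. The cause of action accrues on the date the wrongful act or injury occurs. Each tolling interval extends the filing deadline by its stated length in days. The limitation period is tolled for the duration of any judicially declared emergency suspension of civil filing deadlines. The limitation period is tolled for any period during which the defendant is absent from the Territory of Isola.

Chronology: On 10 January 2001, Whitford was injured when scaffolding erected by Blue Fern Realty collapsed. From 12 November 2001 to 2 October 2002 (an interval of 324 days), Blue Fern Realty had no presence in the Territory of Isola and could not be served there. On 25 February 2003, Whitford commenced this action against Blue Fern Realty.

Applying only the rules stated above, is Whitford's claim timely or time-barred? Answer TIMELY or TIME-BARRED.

TIME-BARRED

The claim accrued on 10 January 2001, when the wrongful act occurred.
The untolled deadline — 1 year after 10 January 2001 — is 10 January 2002.
Because the defendant's absence from the jurisdiction ran from 12 November 2001 to 2 October 2002, the deadline is extended by 324 days to 30 November 2002.
Filing on 25 February 2003 missed the 30 November 2002 deadline — the action is time-barred.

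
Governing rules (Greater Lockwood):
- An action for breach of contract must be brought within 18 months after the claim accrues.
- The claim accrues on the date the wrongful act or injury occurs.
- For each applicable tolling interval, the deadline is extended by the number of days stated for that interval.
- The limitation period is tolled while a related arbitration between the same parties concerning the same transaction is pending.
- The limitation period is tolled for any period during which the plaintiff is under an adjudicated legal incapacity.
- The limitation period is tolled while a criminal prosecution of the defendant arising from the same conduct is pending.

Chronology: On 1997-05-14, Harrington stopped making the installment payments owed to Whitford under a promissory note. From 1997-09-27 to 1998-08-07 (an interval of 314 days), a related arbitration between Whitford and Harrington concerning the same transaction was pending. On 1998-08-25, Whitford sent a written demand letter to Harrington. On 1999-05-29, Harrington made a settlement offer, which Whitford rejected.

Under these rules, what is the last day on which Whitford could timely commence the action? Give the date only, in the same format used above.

The claim accrued on 1997-05-14, the date of the act.
The untolled deadline — 18 months after 1997-05-14 — is 1998-11-14.
The period was tolled for 314 days by the pending related arbitration (1997-09-27 to 1998-08-07), pushing the deadline to 1999-09-24.
None of the other events listed affects the running of the period under the stated rules.

1999-09-24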